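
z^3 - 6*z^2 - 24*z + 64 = (z - 8)*(z - 2)*(z + 4)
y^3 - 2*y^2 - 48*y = y*(y - 8)*(y + 6)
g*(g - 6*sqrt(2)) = g^2 - 6*sqrt(2)*g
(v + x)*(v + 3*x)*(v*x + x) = v^3*x + 4*v^2*x^2 + v^2*x + 3*v*x^3 + 4*v*x^2 + 3*x^3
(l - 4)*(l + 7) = l^2 + 3*l - 28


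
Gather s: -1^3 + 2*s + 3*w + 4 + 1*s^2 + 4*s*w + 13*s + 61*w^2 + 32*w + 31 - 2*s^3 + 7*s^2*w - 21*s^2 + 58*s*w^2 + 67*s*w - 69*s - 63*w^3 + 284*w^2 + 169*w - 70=-2*s^3 + s^2*(7*w - 20) + s*(58*w^2 + 71*w - 54) - 63*w^3 + 345*w^2 + 204*w - 36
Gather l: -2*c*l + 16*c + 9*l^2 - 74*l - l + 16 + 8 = 16*c + 9*l^2 + l*(-2*c - 75) + 24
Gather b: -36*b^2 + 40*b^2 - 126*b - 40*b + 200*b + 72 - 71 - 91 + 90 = 4*b^2 + 34*b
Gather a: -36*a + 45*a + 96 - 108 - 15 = 9*a - 27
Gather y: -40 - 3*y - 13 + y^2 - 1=y^2 - 3*y - 54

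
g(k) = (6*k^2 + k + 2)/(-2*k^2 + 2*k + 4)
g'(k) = (4*k - 2)*(6*k^2 + k + 2)/(-2*k^2 + 2*k + 4)^2 + (12*k + 1)/(-2*k^2 + 2*k + 4) = 7*k*(k + 4)/(2*(k^4 - 2*k^3 - 3*k^2 + 4*k + 4))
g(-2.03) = -2.97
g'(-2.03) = -0.81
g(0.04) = 0.50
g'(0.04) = 0.14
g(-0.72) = 2.88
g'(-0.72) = -14.25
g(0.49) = 0.87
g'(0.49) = 1.52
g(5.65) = -4.10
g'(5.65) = 0.32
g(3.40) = -6.07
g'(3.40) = 2.32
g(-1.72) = -3.37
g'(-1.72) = -1.91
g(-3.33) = -2.63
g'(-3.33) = -0.05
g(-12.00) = -2.77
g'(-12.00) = 0.01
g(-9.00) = -2.72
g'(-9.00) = 0.02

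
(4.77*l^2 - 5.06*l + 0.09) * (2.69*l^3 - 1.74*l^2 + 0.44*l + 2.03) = 12.8313*l^5 - 21.9112*l^4 + 11.1453*l^3 + 7.3001*l^2 - 10.2322*l + 0.1827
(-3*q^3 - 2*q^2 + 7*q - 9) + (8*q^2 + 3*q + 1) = -3*q^3 + 6*q^2 + 10*q - 8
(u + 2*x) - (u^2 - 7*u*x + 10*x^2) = -u^2 + 7*u*x + u - 10*x^2 + 2*x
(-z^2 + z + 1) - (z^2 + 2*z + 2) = -2*z^2 - z - 1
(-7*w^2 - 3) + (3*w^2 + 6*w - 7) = -4*w^2 + 6*w - 10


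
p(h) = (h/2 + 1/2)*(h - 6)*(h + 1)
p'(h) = (h/2 + 1/2)*(h - 6) + (h/2 + 1/2)*(h + 1) + (h - 6)*(h + 1)/2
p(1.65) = -15.27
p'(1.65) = -8.02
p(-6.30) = -172.75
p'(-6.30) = 79.24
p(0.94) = -9.52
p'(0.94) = -7.93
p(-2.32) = -7.25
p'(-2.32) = 11.85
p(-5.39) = -109.75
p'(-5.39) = 59.64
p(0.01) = -3.06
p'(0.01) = -5.54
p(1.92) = -17.39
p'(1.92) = -7.65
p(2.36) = -20.55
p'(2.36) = -6.59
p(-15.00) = -2058.00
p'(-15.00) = 392.00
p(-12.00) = -1089.00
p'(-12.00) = 258.50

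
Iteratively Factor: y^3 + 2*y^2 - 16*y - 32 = (y - 4)*(y^2 + 6*y + 8) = (y - 4)*(y + 4)*(y + 2)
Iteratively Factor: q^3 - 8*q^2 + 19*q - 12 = (q - 3)*(q^2 - 5*q + 4) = (q - 4)*(q - 3)*(q - 1)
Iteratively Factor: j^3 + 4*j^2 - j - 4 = (j + 4)*(j^2 - 1) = (j + 1)*(j + 4)*(j - 1)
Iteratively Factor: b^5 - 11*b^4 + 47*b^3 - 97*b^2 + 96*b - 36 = (b - 2)*(b^4 - 9*b^3 + 29*b^2 - 39*b + 18) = (b - 3)*(b - 2)*(b^3 - 6*b^2 + 11*b - 6) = (b - 3)*(b - 2)^2*(b^2 - 4*b + 3) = (b - 3)^2*(b - 2)^2*(b - 1)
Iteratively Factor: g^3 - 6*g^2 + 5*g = (g - 1)*(g^2 - 5*g) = g*(g - 1)*(g - 5)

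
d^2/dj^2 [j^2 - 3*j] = 2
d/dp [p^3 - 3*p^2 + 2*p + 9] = 3*p^2 - 6*p + 2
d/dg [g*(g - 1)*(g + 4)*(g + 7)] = 4*g^3 + 30*g^2 + 34*g - 28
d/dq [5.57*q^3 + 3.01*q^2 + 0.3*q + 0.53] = 16.71*q^2 + 6.02*q + 0.3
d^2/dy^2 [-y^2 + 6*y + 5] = -2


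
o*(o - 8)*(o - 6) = o^3 - 14*o^2 + 48*o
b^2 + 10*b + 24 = (b + 4)*(b + 6)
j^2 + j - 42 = (j - 6)*(j + 7)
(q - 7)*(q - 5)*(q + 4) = q^3 - 8*q^2 - 13*q + 140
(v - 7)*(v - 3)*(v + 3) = v^3 - 7*v^2 - 9*v + 63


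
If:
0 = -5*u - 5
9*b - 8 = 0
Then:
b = 8/9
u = -1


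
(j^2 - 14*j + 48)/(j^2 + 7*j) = (j^2 - 14*j + 48)/(j*(j + 7))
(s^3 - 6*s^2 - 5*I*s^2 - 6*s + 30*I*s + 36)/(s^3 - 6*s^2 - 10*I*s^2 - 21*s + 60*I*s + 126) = (s - 2*I)/(s - 7*I)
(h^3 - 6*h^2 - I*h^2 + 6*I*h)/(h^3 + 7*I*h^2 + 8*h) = (h - 6)/(h + 8*I)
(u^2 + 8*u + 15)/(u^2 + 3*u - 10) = (u + 3)/(u - 2)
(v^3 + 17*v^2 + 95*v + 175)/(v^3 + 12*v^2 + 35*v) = (v + 5)/v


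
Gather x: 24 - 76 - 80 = -132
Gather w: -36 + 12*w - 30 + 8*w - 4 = 20*w - 70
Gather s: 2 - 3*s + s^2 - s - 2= s^2 - 4*s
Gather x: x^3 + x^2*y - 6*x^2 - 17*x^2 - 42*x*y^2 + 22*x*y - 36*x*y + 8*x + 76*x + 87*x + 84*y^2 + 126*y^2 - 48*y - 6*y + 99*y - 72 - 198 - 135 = x^3 + x^2*(y - 23) + x*(-42*y^2 - 14*y + 171) + 210*y^2 + 45*y - 405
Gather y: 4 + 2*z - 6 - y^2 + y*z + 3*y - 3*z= -y^2 + y*(z + 3) - z - 2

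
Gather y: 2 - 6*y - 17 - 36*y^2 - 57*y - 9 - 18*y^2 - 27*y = -54*y^2 - 90*y - 24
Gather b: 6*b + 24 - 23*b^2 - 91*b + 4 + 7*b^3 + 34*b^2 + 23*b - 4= 7*b^3 + 11*b^2 - 62*b + 24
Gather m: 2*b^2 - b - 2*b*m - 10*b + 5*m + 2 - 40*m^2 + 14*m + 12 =2*b^2 - 11*b - 40*m^2 + m*(19 - 2*b) + 14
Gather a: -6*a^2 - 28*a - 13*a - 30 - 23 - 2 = -6*a^2 - 41*a - 55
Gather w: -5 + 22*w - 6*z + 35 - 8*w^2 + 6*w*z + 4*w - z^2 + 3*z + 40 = -8*w^2 + w*(6*z + 26) - z^2 - 3*z + 70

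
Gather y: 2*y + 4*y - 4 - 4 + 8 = 6*y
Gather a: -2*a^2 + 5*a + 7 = -2*a^2 + 5*a + 7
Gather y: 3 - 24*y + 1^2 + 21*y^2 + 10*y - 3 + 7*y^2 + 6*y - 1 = 28*y^2 - 8*y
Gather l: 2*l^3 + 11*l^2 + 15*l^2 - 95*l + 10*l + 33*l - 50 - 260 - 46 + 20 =2*l^3 + 26*l^2 - 52*l - 336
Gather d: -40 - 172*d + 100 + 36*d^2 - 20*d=36*d^2 - 192*d + 60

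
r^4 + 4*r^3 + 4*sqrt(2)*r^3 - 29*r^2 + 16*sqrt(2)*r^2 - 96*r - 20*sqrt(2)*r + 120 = (r - 1)*(r + 5)*(r - 2*sqrt(2))*(r + 6*sqrt(2))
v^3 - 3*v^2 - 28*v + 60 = (v - 6)*(v - 2)*(v + 5)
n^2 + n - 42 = (n - 6)*(n + 7)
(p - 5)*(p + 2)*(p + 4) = p^3 + p^2 - 22*p - 40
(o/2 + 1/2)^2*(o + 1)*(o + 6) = o^4/4 + 9*o^3/4 + 21*o^2/4 + 19*o/4 + 3/2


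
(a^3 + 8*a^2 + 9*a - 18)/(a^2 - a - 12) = (a^2 + 5*a - 6)/(a - 4)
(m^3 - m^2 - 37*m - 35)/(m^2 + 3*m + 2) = (m^2 - 2*m - 35)/(m + 2)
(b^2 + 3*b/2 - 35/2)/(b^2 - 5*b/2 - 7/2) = (b + 5)/(b + 1)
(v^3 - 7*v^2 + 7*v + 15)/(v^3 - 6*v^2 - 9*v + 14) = (v^3 - 7*v^2 + 7*v + 15)/(v^3 - 6*v^2 - 9*v + 14)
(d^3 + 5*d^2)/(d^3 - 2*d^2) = (d + 5)/(d - 2)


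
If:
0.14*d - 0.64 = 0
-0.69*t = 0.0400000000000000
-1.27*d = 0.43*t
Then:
No Solution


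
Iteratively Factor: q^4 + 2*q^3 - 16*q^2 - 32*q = (q)*(q^3 + 2*q^2 - 16*q - 32) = q*(q - 4)*(q^2 + 6*q + 8) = q*(q - 4)*(q + 2)*(q + 4)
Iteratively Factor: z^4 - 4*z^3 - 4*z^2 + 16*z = (z - 2)*(z^3 - 2*z^2 - 8*z) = (z - 2)*(z + 2)*(z^2 - 4*z) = (z - 4)*(z - 2)*(z + 2)*(z)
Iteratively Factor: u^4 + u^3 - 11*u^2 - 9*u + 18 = (u + 3)*(u^3 - 2*u^2 - 5*u + 6) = (u - 3)*(u + 3)*(u^2 + u - 2) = (u - 3)*(u - 1)*(u + 3)*(u + 2)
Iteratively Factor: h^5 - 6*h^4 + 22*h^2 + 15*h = (h - 3)*(h^4 - 3*h^3 - 9*h^2 - 5*h) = (h - 3)*(h + 1)*(h^3 - 4*h^2 - 5*h) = h*(h - 3)*(h + 1)*(h^2 - 4*h - 5) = h*(h - 3)*(h + 1)^2*(h - 5)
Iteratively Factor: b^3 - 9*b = (b - 3)*(b^2 + 3*b) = b*(b - 3)*(b + 3)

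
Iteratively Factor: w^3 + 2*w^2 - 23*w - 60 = (w - 5)*(w^2 + 7*w + 12) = (w - 5)*(w + 4)*(w + 3)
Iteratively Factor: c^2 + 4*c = (c)*(c + 4)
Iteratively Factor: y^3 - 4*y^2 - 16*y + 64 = (y - 4)*(y^2 - 16) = (y - 4)*(y + 4)*(y - 4)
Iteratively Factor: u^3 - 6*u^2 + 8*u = (u)*(u^2 - 6*u + 8) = u*(u - 2)*(u - 4)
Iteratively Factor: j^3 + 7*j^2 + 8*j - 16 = (j + 4)*(j^2 + 3*j - 4) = (j - 1)*(j + 4)*(j + 4)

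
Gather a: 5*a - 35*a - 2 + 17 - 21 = -30*a - 6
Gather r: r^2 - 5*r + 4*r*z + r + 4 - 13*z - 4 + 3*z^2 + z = r^2 + r*(4*z - 4) + 3*z^2 - 12*z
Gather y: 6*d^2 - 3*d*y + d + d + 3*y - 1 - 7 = 6*d^2 + 2*d + y*(3 - 3*d) - 8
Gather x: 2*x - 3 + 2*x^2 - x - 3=2*x^2 + x - 6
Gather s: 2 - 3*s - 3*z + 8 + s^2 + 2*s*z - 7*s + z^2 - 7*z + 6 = s^2 + s*(2*z - 10) + z^2 - 10*z + 16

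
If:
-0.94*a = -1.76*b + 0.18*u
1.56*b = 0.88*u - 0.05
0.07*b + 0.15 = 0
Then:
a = -3.30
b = -2.14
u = -3.74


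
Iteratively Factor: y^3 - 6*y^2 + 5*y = (y - 1)*(y^2 - 5*y) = y*(y - 1)*(y - 5)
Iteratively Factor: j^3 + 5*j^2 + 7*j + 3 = (j + 1)*(j^2 + 4*j + 3) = (j + 1)*(j + 3)*(j + 1)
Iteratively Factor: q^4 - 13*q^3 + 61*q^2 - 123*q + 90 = (q - 3)*(q^3 - 10*q^2 + 31*q - 30) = (q - 3)^2*(q^2 - 7*q + 10) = (q - 3)^2*(q - 2)*(q - 5)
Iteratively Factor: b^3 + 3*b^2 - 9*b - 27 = (b + 3)*(b^2 - 9) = (b + 3)^2*(b - 3)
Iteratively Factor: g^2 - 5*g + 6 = (g - 2)*(g - 3)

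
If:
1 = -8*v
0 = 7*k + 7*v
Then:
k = 1/8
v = -1/8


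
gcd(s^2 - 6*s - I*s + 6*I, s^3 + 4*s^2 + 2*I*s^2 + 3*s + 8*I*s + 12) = s - I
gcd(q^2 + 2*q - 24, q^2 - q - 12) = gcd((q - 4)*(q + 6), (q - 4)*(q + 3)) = q - 4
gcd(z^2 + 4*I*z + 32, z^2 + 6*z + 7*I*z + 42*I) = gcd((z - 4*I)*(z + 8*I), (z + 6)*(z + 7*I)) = 1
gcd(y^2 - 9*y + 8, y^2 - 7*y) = 1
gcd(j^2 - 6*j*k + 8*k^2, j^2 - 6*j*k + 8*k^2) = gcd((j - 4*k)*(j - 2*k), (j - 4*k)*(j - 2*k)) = j^2 - 6*j*k + 8*k^2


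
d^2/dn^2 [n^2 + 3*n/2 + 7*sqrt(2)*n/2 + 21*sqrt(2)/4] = 2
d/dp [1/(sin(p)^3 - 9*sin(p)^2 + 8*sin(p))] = (-3*cos(p) + 18/tan(p) - 8*cos(p)/sin(p)^2)/((sin(p) - 8)^2*(sin(p) - 1)^2)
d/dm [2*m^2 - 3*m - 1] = 4*m - 3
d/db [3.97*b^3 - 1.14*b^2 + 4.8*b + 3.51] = 11.91*b^2 - 2.28*b + 4.8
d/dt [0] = 0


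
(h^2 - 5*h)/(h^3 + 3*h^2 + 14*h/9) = 9*(h - 5)/(9*h^2 + 27*h + 14)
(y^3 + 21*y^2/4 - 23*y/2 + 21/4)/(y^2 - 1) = (4*y^2 + 25*y - 21)/(4*(y + 1))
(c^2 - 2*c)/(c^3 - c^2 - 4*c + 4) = c/(c^2 + c - 2)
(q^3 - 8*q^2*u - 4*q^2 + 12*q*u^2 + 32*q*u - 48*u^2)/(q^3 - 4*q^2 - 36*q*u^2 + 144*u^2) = (q - 2*u)/(q + 6*u)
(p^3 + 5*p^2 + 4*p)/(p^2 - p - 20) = p*(p + 1)/(p - 5)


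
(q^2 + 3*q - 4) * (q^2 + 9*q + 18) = q^4 + 12*q^3 + 41*q^2 + 18*q - 72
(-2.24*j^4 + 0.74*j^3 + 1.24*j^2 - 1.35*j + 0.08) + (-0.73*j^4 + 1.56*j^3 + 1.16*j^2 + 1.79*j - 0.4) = -2.97*j^4 + 2.3*j^3 + 2.4*j^2 + 0.44*j - 0.32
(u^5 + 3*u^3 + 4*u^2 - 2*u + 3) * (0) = 0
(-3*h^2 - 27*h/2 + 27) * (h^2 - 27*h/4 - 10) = -3*h^4 + 27*h^3/4 + 1185*h^2/8 - 189*h/4 - 270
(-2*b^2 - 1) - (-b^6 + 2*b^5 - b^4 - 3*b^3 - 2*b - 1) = b^6 - 2*b^5 + b^4 + 3*b^3 - 2*b^2 + 2*b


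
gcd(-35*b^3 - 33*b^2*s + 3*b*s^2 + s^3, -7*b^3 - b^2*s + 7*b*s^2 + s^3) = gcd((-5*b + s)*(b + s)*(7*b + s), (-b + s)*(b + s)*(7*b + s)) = 7*b^2 + 8*b*s + s^2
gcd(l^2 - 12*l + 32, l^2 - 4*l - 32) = l - 8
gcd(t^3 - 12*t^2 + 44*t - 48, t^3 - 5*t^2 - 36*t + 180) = t - 6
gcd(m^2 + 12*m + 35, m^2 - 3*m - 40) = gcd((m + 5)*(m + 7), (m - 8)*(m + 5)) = m + 5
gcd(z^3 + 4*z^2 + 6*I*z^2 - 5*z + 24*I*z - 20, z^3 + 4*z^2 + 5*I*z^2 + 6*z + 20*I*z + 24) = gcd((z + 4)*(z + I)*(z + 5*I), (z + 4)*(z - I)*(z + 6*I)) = z + 4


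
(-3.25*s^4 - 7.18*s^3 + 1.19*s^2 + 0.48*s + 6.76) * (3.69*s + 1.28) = -11.9925*s^5 - 30.6542*s^4 - 4.7993*s^3 + 3.2944*s^2 + 25.5588*s + 8.6528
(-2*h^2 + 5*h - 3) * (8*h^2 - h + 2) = -16*h^4 + 42*h^3 - 33*h^2 + 13*h - 6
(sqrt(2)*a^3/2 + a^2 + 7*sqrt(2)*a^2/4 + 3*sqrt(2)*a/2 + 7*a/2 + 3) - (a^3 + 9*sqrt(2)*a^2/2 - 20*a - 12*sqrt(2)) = -a^3 + sqrt(2)*a^3/2 - 11*sqrt(2)*a^2/4 + a^2 + 3*sqrt(2)*a/2 + 47*a/2 + 3 + 12*sqrt(2)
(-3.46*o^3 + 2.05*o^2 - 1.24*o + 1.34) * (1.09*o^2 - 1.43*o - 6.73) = -3.7714*o^5 + 7.1823*o^4 + 19.0027*o^3 - 10.5627*o^2 + 6.429*o - 9.0182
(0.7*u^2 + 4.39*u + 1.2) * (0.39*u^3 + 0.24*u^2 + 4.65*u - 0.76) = 0.273*u^5 + 1.8801*u^4 + 4.7766*u^3 + 20.1695*u^2 + 2.2436*u - 0.912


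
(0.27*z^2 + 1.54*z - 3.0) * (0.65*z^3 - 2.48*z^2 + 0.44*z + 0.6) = 0.1755*z^5 + 0.3314*z^4 - 5.6504*z^3 + 8.2796*z^2 - 0.396*z - 1.8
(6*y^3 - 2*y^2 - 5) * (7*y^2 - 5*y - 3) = 42*y^5 - 44*y^4 - 8*y^3 - 29*y^2 + 25*y + 15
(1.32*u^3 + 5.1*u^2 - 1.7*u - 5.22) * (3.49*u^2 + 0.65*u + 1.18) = 4.6068*u^5 + 18.657*u^4 - 1.0604*u^3 - 13.3048*u^2 - 5.399*u - 6.1596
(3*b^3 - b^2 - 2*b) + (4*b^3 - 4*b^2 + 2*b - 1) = 7*b^3 - 5*b^2 - 1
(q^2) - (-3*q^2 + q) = 4*q^2 - q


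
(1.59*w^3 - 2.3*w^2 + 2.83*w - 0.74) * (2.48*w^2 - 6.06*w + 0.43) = 3.9432*w^5 - 15.3394*w^4 + 21.6401*w^3 - 19.974*w^2 + 5.7013*w - 0.3182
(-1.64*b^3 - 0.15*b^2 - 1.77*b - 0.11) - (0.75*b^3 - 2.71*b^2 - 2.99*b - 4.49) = -2.39*b^3 + 2.56*b^2 + 1.22*b + 4.38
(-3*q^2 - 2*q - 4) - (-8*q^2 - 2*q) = 5*q^2 - 4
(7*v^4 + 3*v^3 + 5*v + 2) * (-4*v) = -28*v^5 - 12*v^4 - 20*v^2 - 8*v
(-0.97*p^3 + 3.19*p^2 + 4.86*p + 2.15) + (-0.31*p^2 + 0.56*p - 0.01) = -0.97*p^3 + 2.88*p^2 + 5.42*p + 2.14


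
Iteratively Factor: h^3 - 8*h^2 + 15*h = (h)*(h^2 - 8*h + 15) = h*(h - 3)*(h - 5)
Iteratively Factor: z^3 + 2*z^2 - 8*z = (z + 4)*(z^2 - 2*z) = z*(z + 4)*(z - 2)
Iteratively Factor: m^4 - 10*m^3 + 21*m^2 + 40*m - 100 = (m - 2)*(m^3 - 8*m^2 + 5*m + 50) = (m - 5)*(m - 2)*(m^2 - 3*m - 10) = (m - 5)^2*(m - 2)*(m + 2)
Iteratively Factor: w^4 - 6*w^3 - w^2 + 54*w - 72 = (w - 3)*(w^3 - 3*w^2 - 10*w + 24) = (w - 3)*(w - 2)*(w^2 - w - 12) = (w - 4)*(w - 3)*(w - 2)*(w + 3)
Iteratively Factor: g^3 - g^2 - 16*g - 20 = (g - 5)*(g^2 + 4*g + 4) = (g - 5)*(g + 2)*(g + 2)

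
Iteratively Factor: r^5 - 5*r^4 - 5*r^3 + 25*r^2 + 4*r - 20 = (r - 5)*(r^4 - 5*r^2 + 4) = (r - 5)*(r - 1)*(r^3 + r^2 - 4*r - 4) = (r - 5)*(r - 1)*(r + 1)*(r^2 - 4) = (r - 5)*(r - 2)*(r - 1)*(r + 1)*(r + 2)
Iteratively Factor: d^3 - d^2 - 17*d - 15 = (d - 5)*(d^2 + 4*d + 3) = (d - 5)*(d + 3)*(d + 1)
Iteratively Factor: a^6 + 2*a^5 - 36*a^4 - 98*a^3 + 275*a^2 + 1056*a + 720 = (a + 1)*(a^5 + a^4 - 37*a^3 - 61*a^2 + 336*a + 720) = (a - 5)*(a + 1)*(a^4 + 6*a^3 - 7*a^2 - 96*a - 144) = (a - 5)*(a + 1)*(a + 3)*(a^3 + 3*a^2 - 16*a - 48) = (a - 5)*(a + 1)*(a + 3)^2*(a^2 - 16) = (a - 5)*(a + 1)*(a + 3)^2*(a + 4)*(a - 4)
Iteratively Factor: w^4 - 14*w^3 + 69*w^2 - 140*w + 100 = (w - 2)*(w^3 - 12*w^2 + 45*w - 50) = (w - 2)^2*(w^2 - 10*w + 25) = (w - 5)*(w - 2)^2*(w - 5)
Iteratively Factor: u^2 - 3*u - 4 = (u + 1)*(u - 4)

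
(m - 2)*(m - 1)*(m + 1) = m^3 - 2*m^2 - m + 2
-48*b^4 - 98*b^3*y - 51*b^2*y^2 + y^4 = (-8*b + y)*(b + y)^2*(6*b + y)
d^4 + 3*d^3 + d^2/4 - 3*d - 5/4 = (d - 1)*(d + 1/2)*(d + 1)*(d + 5/2)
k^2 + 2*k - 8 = (k - 2)*(k + 4)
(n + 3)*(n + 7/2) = n^2 + 13*n/2 + 21/2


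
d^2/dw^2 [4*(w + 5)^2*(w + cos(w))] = 8*w - 4*(w + 5)^2*cos(w) - 16*(w + 5)*(sin(w) - 1) + 8*cos(w)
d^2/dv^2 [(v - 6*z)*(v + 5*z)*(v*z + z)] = 2*z*(3*v - z + 1)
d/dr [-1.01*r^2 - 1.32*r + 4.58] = -2.02*r - 1.32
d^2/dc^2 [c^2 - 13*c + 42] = 2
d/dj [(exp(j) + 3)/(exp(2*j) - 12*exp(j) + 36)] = (-exp(j) - 12)*exp(j)/(exp(3*j) - 18*exp(2*j) + 108*exp(j) - 216)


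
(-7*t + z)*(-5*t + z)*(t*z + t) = 35*t^3*z + 35*t^3 - 12*t^2*z^2 - 12*t^2*z + t*z^3 + t*z^2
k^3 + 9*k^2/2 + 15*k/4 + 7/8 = (k + 1/2)^2*(k + 7/2)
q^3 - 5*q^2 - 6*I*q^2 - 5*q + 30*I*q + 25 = (q - 5)*(q - 5*I)*(q - I)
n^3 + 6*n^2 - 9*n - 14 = (n - 2)*(n + 1)*(n + 7)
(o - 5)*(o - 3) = o^2 - 8*o + 15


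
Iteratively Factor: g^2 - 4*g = (g)*(g - 4)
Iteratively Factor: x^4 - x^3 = (x)*(x^3 - x^2) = x^2*(x^2 - x) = x^2*(x - 1)*(x)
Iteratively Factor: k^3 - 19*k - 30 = (k + 2)*(k^2 - 2*k - 15) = (k + 2)*(k + 3)*(k - 5)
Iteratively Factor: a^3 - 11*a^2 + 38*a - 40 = (a - 5)*(a^2 - 6*a + 8) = (a - 5)*(a - 2)*(a - 4)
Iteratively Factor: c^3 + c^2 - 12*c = (c)*(c^2 + c - 12) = c*(c + 4)*(c - 3)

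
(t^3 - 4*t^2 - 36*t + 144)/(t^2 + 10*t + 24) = (t^2 - 10*t + 24)/(t + 4)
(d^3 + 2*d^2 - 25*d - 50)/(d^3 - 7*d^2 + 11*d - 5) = (d^2 + 7*d + 10)/(d^2 - 2*d + 1)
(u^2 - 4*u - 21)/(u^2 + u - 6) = (u - 7)/(u - 2)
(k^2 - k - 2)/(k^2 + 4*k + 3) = (k - 2)/(k + 3)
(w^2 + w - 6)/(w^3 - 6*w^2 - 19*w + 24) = (w - 2)/(w^2 - 9*w + 8)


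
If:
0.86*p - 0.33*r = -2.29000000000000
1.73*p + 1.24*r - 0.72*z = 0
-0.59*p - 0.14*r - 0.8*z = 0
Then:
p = -1.63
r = 2.70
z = 0.73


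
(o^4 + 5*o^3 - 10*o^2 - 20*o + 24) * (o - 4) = o^5 + o^4 - 30*o^3 + 20*o^2 + 104*o - 96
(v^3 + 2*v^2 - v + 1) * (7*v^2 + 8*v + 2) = 7*v^5 + 22*v^4 + 11*v^3 + 3*v^2 + 6*v + 2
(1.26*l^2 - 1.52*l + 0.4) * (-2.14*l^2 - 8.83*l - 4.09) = -2.6964*l^4 - 7.873*l^3 + 7.4122*l^2 + 2.6848*l - 1.636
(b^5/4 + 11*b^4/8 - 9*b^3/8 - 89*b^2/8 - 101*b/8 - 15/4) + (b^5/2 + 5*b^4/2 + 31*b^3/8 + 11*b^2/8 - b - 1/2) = 3*b^5/4 + 31*b^4/8 + 11*b^3/4 - 39*b^2/4 - 109*b/8 - 17/4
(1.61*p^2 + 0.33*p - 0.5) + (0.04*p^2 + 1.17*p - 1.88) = 1.65*p^2 + 1.5*p - 2.38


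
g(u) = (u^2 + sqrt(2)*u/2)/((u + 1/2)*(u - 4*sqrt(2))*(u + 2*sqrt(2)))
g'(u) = (2*u + sqrt(2)/2)/((u + 1/2)*(u - 4*sqrt(2))*(u + 2*sqrt(2))) - (u^2 + sqrt(2)*u/2)/((u + 1/2)*(u - 4*sqrt(2))*(u + 2*sqrt(2))^2) - (u^2 + sqrt(2)*u/2)/((u + 1/2)*(u - 4*sqrt(2))^2*(u + 2*sqrt(2))) - (u^2 + sqrt(2)*u/2)/((u + 1/2)^2*(u - 4*sqrt(2))*(u + 2*sqrt(2)))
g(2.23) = -0.14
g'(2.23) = -0.07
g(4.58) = -0.60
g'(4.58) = -0.60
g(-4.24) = -0.29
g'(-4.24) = -0.16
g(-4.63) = -0.24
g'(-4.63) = -0.10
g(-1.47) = 0.12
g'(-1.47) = -0.19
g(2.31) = -0.14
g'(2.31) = -0.07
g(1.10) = -0.07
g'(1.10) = -0.06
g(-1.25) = 0.08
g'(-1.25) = -0.15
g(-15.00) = -0.06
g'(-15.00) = 0.00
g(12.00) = 0.13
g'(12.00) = -0.02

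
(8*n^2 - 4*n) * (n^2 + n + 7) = 8*n^4 + 4*n^3 + 52*n^2 - 28*n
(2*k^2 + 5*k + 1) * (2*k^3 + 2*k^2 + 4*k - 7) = 4*k^5 + 14*k^4 + 20*k^3 + 8*k^2 - 31*k - 7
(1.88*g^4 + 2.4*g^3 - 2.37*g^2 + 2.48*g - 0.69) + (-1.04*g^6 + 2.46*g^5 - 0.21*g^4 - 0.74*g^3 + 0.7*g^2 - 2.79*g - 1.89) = -1.04*g^6 + 2.46*g^5 + 1.67*g^4 + 1.66*g^3 - 1.67*g^2 - 0.31*g - 2.58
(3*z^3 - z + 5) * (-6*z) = -18*z^4 + 6*z^2 - 30*z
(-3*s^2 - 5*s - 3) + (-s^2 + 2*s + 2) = -4*s^2 - 3*s - 1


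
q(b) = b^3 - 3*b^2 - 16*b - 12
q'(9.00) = 173.00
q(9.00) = 330.00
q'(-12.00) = 488.00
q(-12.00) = -1980.00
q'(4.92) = 27.10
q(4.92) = -44.24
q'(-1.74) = 3.52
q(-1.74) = 1.49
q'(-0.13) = -15.17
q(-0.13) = -9.97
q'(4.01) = 8.18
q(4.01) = -59.92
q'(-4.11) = 59.34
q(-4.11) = -66.34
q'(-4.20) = 62.12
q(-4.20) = -71.81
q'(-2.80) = 24.32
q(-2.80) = -12.67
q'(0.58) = -18.47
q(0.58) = -22.09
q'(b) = 3*b^2 - 6*b - 16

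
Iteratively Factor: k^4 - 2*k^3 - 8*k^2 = (k)*(k^3 - 2*k^2 - 8*k) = k*(k + 2)*(k^2 - 4*k) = k*(k - 4)*(k + 2)*(k)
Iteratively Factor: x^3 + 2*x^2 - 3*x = (x)*(x^2 + 2*x - 3) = x*(x + 3)*(x - 1)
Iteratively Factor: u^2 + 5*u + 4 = (u + 4)*(u + 1)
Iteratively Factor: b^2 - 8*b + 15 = (b - 3)*(b - 5)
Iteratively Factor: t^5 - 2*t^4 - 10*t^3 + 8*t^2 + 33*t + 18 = (t + 1)*(t^4 - 3*t^3 - 7*t^2 + 15*t + 18) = (t - 3)*(t + 1)*(t^3 - 7*t - 6) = (t - 3)^2*(t + 1)*(t^2 + 3*t + 2) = (t - 3)^2*(t + 1)^2*(t + 2)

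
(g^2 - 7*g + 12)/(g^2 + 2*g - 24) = (g - 3)/(g + 6)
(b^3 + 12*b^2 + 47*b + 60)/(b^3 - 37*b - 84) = (b + 5)/(b - 7)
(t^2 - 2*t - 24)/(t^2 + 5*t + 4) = (t - 6)/(t + 1)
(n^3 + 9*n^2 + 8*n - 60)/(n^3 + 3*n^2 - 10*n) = (n + 6)/n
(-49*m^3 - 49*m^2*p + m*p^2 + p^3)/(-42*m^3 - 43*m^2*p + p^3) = (7*m + p)/(6*m + p)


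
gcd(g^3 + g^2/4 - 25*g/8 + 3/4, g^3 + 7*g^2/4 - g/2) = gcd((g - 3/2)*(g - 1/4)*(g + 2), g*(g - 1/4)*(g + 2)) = g^2 + 7*g/4 - 1/2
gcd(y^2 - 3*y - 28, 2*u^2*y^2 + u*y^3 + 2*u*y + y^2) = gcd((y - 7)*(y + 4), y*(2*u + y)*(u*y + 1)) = 1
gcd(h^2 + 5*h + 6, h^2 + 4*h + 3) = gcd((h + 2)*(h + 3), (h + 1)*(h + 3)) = h + 3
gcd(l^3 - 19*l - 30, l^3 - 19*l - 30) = l^3 - 19*l - 30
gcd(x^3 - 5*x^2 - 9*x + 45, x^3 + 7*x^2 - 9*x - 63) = x^2 - 9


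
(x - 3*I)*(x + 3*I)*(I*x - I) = I*x^3 - I*x^2 + 9*I*x - 9*I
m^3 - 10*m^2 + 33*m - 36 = (m - 4)*(m - 3)^2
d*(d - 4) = d^2 - 4*d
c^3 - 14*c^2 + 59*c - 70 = (c - 7)*(c - 5)*(c - 2)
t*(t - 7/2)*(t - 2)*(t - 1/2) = t^4 - 6*t^3 + 39*t^2/4 - 7*t/2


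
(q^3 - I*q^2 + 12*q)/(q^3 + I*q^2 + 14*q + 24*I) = q/(q + 2*I)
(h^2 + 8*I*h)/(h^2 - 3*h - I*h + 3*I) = h*(h + 8*I)/(h^2 - 3*h - I*h + 3*I)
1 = 1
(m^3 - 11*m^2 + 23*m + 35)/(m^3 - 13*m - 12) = (m^2 - 12*m + 35)/(m^2 - m - 12)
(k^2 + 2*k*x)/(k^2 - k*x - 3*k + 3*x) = k*(k + 2*x)/(k^2 - k*x - 3*k + 3*x)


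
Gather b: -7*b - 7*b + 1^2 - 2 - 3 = -14*b - 4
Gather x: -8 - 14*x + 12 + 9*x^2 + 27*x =9*x^2 + 13*x + 4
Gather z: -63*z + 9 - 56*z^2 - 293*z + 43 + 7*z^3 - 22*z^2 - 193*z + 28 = 7*z^3 - 78*z^2 - 549*z + 80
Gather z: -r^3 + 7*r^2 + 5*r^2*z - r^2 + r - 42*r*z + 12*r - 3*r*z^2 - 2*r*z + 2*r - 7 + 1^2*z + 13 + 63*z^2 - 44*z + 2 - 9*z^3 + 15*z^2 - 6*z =-r^3 + 6*r^2 + 15*r - 9*z^3 + z^2*(78 - 3*r) + z*(5*r^2 - 44*r - 49) + 8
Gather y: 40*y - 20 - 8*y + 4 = 32*y - 16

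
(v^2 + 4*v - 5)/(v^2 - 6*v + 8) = (v^2 + 4*v - 5)/(v^2 - 6*v + 8)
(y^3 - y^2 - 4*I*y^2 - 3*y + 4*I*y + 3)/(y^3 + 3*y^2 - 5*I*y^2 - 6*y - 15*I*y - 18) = (y^2 - y*(1 + I) + I)/(y^2 + y*(3 - 2*I) - 6*I)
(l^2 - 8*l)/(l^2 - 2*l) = (l - 8)/(l - 2)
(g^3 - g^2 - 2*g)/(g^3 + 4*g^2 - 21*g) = (g^2 - g - 2)/(g^2 + 4*g - 21)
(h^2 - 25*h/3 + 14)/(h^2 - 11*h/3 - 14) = (3*h - 7)/(3*h + 7)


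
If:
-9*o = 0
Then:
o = 0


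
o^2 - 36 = (o - 6)*(o + 6)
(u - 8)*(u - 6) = u^2 - 14*u + 48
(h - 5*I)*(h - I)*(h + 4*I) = h^3 - 2*I*h^2 + 19*h - 20*I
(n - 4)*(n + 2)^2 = n^3 - 12*n - 16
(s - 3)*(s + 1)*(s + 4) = s^3 + 2*s^2 - 11*s - 12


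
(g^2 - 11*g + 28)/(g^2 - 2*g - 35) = (g - 4)/(g + 5)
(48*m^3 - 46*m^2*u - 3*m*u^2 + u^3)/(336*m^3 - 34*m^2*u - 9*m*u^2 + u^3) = (-m + u)/(-7*m + u)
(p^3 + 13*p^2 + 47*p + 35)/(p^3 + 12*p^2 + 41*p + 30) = (p + 7)/(p + 6)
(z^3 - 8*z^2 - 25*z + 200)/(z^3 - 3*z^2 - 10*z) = (z^2 - 3*z - 40)/(z*(z + 2))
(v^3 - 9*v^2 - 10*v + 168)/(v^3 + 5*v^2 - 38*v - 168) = (v - 7)/(v + 7)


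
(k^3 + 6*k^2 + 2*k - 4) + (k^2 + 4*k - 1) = k^3 + 7*k^2 + 6*k - 5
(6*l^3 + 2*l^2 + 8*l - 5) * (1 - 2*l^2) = -12*l^5 - 4*l^4 - 10*l^3 + 12*l^2 + 8*l - 5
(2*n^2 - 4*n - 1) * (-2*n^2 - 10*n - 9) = -4*n^4 - 12*n^3 + 24*n^2 + 46*n + 9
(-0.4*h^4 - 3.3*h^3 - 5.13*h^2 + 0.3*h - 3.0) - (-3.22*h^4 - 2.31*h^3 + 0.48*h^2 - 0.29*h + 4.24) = 2.82*h^4 - 0.99*h^3 - 5.61*h^2 + 0.59*h - 7.24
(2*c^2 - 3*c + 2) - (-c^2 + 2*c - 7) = 3*c^2 - 5*c + 9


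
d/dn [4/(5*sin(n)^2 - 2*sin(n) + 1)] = 8*(1 - 5*sin(n))*cos(n)/(5*sin(n)^2 - 2*sin(n) + 1)^2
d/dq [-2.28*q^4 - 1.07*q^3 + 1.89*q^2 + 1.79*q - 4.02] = -9.12*q^3 - 3.21*q^2 + 3.78*q + 1.79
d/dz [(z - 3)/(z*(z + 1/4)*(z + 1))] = 4*(-8*z^3 + 31*z^2 + 30*z + 3)/(z^2*(16*z^4 + 40*z^3 + 33*z^2 + 10*z + 1))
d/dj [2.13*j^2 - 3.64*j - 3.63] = 4.26*j - 3.64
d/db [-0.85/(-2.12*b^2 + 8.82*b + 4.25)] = (7.497 - 3.604*b)/(-2.12*b^2 + 8.82*b + 4.25)^2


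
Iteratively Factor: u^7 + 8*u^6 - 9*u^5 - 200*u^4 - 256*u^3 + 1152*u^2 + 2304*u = (u + 4)*(u^6 + 4*u^5 - 25*u^4 - 100*u^3 + 144*u^2 + 576*u) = (u - 4)*(u + 4)*(u^5 + 8*u^4 + 7*u^3 - 72*u^2 - 144*u) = (u - 4)*(u - 3)*(u + 4)*(u^4 + 11*u^3 + 40*u^2 + 48*u) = (u - 4)*(u - 3)*(u + 3)*(u + 4)*(u^3 + 8*u^2 + 16*u) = (u - 4)*(u - 3)*(u + 3)*(u + 4)^2*(u^2 + 4*u) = (u - 4)*(u - 3)*(u + 3)*(u + 4)^3*(u)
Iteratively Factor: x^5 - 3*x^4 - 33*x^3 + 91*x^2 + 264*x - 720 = (x - 3)*(x^4 - 33*x^2 - 8*x + 240) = (x - 3)*(x + 4)*(x^3 - 4*x^2 - 17*x + 60) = (x - 3)^2*(x + 4)*(x^2 - x - 20) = (x - 3)^2*(x + 4)^2*(x - 5)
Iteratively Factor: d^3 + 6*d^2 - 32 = (d + 4)*(d^2 + 2*d - 8) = (d + 4)^2*(d - 2)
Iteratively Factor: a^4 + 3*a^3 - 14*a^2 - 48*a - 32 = (a - 4)*(a^3 + 7*a^2 + 14*a + 8) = (a - 4)*(a + 4)*(a^2 + 3*a + 2) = (a - 4)*(a + 1)*(a + 4)*(a + 2)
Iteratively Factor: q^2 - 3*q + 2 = (q - 2)*(q - 1)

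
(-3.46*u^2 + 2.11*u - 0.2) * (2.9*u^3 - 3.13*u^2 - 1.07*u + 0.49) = -10.034*u^5 + 16.9488*u^4 - 3.4821*u^3 - 3.3271*u^2 + 1.2479*u - 0.098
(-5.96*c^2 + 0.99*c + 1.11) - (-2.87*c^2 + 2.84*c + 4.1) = -3.09*c^2 - 1.85*c - 2.99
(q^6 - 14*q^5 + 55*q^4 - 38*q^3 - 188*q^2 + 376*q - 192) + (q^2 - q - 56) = q^6 - 14*q^5 + 55*q^4 - 38*q^3 - 187*q^2 + 375*q - 248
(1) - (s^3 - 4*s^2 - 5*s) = -s^3 + 4*s^2 + 5*s + 1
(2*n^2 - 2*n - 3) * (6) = 12*n^2 - 12*n - 18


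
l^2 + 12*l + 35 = (l + 5)*(l + 7)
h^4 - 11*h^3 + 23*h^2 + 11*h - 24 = (h - 8)*(h - 3)*(h - 1)*(h + 1)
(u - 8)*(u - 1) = u^2 - 9*u + 8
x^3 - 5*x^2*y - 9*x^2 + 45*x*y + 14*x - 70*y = (x - 7)*(x - 2)*(x - 5*y)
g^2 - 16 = (g - 4)*(g + 4)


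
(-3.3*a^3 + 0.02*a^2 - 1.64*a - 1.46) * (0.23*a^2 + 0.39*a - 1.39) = -0.759*a^5 - 1.2824*a^4 + 4.2176*a^3 - 1.0032*a^2 + 1.7102*a + 2.0294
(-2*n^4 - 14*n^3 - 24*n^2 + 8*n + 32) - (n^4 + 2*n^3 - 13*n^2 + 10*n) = -3*n^4 - 16*n^3 - 11*n^2 - 2*n + 32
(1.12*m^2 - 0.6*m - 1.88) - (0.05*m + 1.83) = 1.12*m^2 - 0.65*m - 3.71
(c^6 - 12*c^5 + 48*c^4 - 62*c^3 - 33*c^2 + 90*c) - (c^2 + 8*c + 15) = c^6 - 12*c^5 + 48*c^4 - 62*c^3 - 34*c^2 + 82*c - 15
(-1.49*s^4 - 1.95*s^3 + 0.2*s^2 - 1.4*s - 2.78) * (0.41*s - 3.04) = -0.6109*s^5 + 3.7301*s^4 + 6.01*s^3 - 1.182*s^2 + 3.1162*s + 8.4512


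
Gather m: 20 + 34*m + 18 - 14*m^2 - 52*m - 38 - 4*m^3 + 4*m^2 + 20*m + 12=-4*m^3 - 10*m^2 + 2*m + 12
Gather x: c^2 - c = c^2 - c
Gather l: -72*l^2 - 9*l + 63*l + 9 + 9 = -72*l^2 + 54*l + 18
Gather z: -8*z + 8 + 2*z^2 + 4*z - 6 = 2*z^2 - 4*z + 2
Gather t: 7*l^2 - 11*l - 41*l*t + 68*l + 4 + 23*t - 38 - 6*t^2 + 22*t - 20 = 7*l^2 + 57*l - 6*t^2 + t*(45 - 41*l) - 54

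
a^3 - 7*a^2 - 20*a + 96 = (a - 8)*(a - 3)*(a + 4)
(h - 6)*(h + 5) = h^2 - h - 30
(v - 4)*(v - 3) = v^2 - 7*v + 12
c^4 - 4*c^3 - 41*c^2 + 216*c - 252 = (c - 6)*(c - 3)*(c - 2)*(c + 7)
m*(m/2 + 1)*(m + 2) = m^3/2 + 2*m^2 + 2*m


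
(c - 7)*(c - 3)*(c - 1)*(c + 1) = c^4 - 10*c^3 + 20*c^2 + 10*c - 21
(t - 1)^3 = t^3 - 3*t^2 + 3*t - 1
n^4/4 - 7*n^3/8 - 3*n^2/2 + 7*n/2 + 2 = (n/4 + 1/2)*(n - 4)*(n - 2)*(n + 1/2)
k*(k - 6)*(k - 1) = k^3 - 7*k^2 + 6*k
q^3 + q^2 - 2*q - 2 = (q + 1)*(q - sqrt(2))*(q + sqrt(2))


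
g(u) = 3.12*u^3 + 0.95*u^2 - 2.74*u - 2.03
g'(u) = 9.36*u^2 + 1.9*u - 2.74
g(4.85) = 362.97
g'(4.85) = 226.65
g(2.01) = 21.64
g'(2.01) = 38.89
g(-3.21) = -86.64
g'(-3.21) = 87.61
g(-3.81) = -150.36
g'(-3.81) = 125.89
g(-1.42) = -5.16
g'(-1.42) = 13.44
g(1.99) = 20.87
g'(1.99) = 38.11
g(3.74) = 164.23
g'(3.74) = 135.29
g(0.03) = -2.11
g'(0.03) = -2.67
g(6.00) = 689.65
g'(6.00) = 345.62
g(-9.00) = -2174.90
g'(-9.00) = 738.32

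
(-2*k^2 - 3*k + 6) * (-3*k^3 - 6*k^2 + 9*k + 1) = 6*k^5 + 21*k^4 - 18*k^3 - 65*k^2 + 51*k + 6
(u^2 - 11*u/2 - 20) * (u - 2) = u^3 - 15*u^2/2 - 9*u + 40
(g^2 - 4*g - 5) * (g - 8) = g^3 - 12*g^2 + 27*g + 40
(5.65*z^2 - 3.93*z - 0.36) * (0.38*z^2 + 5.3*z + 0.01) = 2.147*z^4 + 28.4516*z^3 - 20.9093*z^2 - 1.9473*z - 0.0036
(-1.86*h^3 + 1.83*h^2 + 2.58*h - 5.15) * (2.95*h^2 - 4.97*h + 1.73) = -5.487*h^5 + 14.6427*h^4 - 4.7019*h^3 - 24.8492*h^2 + 30.0589*h - 8.9095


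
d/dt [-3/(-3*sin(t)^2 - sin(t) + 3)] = -3*(6*sin(t) + 1)*cos(t)/(sin(t) - 3*cos(t)^2)^2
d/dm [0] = 0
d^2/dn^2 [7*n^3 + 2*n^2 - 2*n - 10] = 42*n + 4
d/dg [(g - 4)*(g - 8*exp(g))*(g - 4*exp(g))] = -12*g^2*exp(g) + 3*g^2 + 64*g*exp(2*g) + 24*g*exp(g) - 8*g - 224*exp(2*g) + 48*exp(g)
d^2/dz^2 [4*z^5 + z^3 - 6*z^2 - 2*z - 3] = 80*z^3 + 6*z - 12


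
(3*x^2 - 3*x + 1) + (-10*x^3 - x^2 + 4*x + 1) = -10*x^3 + 2*x^2 + x + 2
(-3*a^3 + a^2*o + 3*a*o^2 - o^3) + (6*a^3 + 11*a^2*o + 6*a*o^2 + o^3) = 3*a^3 + 12*a^2*o + 9*a*o^2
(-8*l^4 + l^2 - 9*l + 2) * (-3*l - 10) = 24*l^5 + 80*l^4 - 3*l^3 + 17*l^2 + 84*l - 20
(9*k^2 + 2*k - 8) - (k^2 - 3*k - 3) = 8*k^2 + 5*k - 5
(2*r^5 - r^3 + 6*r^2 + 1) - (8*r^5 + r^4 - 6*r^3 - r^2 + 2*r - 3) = -6*r^5 - r^4 + 5*r^3 + 7*r^2 - 2*r + 4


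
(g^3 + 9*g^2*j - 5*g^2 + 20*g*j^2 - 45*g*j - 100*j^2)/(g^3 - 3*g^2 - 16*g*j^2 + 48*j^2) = (g^2 + 5*g*j - 5*g - 25*j)/(g^2 - 4*g*j - 3*g + 12*j)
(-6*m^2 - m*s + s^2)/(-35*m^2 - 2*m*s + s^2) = (6*m^2 + m*s - s^2)/(35*m^2 + 2*m*s - s^2)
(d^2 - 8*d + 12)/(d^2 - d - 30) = (d - 2)/(d + 5)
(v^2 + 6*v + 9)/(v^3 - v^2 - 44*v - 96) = (v + 3)/(v^2 - 4*v - 32)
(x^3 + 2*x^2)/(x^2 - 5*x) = x*(x + 2)/(x - 5)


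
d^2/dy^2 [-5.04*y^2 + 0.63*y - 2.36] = -10.0800000000000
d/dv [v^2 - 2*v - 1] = 2*v - 2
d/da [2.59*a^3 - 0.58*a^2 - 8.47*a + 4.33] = 7.77*a^2 - 1.16*a - 8.47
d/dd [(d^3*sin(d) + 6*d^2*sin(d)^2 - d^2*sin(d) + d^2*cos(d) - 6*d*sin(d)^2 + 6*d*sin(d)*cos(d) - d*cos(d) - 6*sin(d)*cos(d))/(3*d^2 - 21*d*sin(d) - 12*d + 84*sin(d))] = (d^5*cos(d) + 6*d^4*sin(2*d) - 5*d^4*cos(d) - 3*d^3*sin(d) - 30*d^3*sin(2*d) - 13*d^3*cos(d)/2 + 13*d^3*cos(2*d) + 21*d^3*cos(3*d)/2 + 35*d^2*sin(2*d)/2 + 99*d^2*cos(d)/2 - 133*d^2*cos(2*d)/2 - 105*d^2*cos(3*d)/2 + 3*d^2/2 + 189*d*sin(d)/2 + 34*d*sin(2*d) - 63*d*sin(3*d)/2 - 42*d*cos(d) + 52*d*cos(2*d) + 42*d*cos(3*d) - 26*sin(2*d) + 63*cos(d)/2 - 63*cos(3*d)/2)/(3*(d - 4)^2*(d - 7*sin(d))^2)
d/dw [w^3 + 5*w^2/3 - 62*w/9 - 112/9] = 3*w^2 + 10*w/3 - 62/9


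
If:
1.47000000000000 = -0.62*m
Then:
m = -2.37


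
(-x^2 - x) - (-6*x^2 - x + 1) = 5*x^2 - 1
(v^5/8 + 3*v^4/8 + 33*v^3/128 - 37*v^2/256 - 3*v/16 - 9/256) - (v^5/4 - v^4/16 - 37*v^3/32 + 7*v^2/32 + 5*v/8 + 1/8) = -v^5/8 + 7*v^4/16 + 181*v^3/128 - 93*v^2/256 - 13*v/16 - 41/256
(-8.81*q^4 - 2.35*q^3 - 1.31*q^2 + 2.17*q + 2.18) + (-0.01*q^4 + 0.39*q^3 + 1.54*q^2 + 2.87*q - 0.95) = -8.82*q^4 - 1.96*q^3 + 0.23*q^2 + 5.04*q + 1.23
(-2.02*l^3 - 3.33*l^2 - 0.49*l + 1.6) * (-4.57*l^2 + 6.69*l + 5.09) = 9.2314*l^5 + 1.7043*l^4 - 30.3202*l^3 - 27.5398*l^2 + 8.2099*l + 8.144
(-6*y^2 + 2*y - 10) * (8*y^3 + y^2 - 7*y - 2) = -48*y^5 + 10*y^4 - 36*y^3 - 12*y^2 + 66*y + 20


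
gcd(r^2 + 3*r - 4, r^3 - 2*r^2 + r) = r - 1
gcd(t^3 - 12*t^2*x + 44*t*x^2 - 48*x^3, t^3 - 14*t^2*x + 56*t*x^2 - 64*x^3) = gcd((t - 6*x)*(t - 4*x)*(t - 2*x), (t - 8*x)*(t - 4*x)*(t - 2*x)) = t^2 - 6*t*x + 8*x^2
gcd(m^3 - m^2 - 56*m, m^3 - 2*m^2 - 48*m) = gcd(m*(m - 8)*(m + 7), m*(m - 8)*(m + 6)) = m^2 - 8*m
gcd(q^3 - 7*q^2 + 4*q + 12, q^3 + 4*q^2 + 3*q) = q + 1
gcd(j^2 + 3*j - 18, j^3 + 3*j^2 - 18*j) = j^2 + 3*j - 18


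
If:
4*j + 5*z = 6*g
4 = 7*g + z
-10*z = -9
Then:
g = 31/70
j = -129/280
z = 9/10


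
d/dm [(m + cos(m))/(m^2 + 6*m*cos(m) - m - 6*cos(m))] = (5*m^2*sin(m) - m^2 - 5*m*sin(m) - 2*m*cos(m) - 6*cos(m)^2 - 5*cos(m))/((m - 1)^2*(m + 6*cos(m))^2)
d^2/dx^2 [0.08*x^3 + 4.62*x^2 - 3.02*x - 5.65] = 0.48*x + 9.24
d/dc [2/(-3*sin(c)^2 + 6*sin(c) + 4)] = 12*(sin(c) - 1)*cos(c)/(-3*sin(c)^2 + 6*sin(c) + 4)^2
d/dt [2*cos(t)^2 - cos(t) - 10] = (1 - 4*cos(t))*sin(t)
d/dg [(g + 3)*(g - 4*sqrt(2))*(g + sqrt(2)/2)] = 3*g^2 - 7*sqrt(2)*g + 6*g - 21*sqrt(2)/2 - 4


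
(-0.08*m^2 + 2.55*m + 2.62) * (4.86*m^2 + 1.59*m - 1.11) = -0.3888*m^4 + 12.2658*m^3 + 16.8765*m^2 + 1.3353*m - 2.9082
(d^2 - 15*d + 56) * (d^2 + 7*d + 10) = d^4 - 8*d^3 - 39*d^2 + 242*d + 560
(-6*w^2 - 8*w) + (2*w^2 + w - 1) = -4*w^2 - 7*w - 1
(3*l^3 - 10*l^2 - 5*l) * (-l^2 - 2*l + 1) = -3*l^5 + 4*l^4 + 28*l^3 - 5*l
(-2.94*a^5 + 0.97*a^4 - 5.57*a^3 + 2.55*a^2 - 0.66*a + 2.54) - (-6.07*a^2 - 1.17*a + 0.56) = -2.94*a^5 + 0.97*a^4 - 5.57*a^3 + 8.62*a^2 + 0.51*a + 1.98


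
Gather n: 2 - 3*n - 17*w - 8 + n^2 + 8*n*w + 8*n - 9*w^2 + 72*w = n^2 + n*(8*w + 5) - 9*w^2 + 55*w - 6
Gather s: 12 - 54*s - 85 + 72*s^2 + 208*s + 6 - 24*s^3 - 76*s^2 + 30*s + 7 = -24*s^3 - 4*s^2 + 184*s - 60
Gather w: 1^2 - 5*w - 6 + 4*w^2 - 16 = 4*w^2 - 5*w - 21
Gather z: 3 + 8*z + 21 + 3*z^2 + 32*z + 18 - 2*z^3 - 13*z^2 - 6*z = -2*z^3 - 10*z^2 + 34*z + 42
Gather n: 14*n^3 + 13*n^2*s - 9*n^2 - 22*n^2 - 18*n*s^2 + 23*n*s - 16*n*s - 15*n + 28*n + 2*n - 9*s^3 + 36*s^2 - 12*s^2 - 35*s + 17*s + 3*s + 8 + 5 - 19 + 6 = 14*n^3 + n^2*(13*s - 31) + n*(-18*s^2 + 7*s + 15) - 9*s^3 + 24*s^2 - 15*s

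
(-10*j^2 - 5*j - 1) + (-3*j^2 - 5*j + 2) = -13*j^2 - 10*j + 1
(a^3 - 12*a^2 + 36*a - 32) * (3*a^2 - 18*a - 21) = 3*a^5 - 54*a^4 + 303*a^3 - 492*a^2 - 180*a + 672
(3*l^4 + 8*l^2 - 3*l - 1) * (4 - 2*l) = -6*l^5 + 12*l^4 - 16*l^3 + 38*l^2 - 10*l - 4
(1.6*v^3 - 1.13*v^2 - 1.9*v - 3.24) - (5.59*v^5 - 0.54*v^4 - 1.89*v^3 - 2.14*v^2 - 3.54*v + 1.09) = -5.59*v^5 + 0.54*v^4 + 3.49*v^3 + 1.01*v^2 + 1.64*v - 4.33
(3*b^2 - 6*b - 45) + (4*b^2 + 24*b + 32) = 7*b^2 + 18*b - 13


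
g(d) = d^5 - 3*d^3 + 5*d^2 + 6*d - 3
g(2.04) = 39.91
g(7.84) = 28525.37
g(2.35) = 71.45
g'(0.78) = 10.18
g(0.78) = 3.59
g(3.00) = 222.00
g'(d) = 5*d^4 - 9*d^2 + 10*d + 6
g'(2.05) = 76.98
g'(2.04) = 75.54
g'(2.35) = 132.29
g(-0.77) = -3.56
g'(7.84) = 18421.31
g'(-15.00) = 250956.00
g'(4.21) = 1459.30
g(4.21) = 1209.57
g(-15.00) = -748218.00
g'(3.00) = 360.00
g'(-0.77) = -5.28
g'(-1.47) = -4.80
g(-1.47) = 1.65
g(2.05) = 40.67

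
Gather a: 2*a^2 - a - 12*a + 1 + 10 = 2*a^2 - 13*a + 11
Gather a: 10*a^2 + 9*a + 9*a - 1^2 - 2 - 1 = 10*a^2 + 18*a - 4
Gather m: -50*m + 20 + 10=30 - 50*m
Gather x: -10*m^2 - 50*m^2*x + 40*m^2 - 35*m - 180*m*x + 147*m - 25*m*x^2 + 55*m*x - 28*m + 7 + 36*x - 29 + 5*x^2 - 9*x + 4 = 30*m^2 + 84*m + x^2*(5 - 25*m) + x*(-50*m^2 - 125*m + 27) - 18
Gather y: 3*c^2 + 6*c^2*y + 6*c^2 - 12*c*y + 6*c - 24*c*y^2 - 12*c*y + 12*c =9*c^2 - 24*c*y^2 + 18*c + y*(6*c^2 - 24*c)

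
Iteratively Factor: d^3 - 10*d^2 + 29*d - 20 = (d - 1)*(d^2 - 9*d + 20) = (d - 4)*(d - 1)*(d - 5)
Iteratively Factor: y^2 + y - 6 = (y + 3)*(y - 2)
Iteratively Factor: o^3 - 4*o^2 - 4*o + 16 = (o - 2)*(o^2 - 2*o - 8) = (o - 2)*(o + 2)*(o - 4)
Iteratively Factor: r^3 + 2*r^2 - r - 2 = (r + 1)*(r^2 + r - 2) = (r - 1)*(r + 1)*(r + 2)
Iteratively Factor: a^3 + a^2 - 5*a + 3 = (a + 3)*(a^2 - 2*a + 1) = (a - 1)*(a + 3)*(a - 1)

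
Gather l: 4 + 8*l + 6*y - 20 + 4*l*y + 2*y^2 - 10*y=l*(4*y + 8) + 2*y^2 - 4*y - 16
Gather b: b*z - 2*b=b*(z - 2)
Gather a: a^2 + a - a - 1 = a^2 - 1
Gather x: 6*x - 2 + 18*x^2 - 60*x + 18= 18*x^2 - 54*x + 16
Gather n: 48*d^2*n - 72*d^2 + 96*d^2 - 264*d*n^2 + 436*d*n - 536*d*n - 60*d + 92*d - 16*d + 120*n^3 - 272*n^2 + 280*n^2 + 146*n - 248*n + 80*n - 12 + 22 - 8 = 24*d^2 + 16*d + 120*n^3 + n^2*(8 - 264*d) + n*(48*d^2 - 100*d - 22) + 2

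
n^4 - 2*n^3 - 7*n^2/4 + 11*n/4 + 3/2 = (n - 2)*(n - 3/2)*(n + 1/2)*(n + 1)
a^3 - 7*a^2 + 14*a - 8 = (a - 4)*(a - 2)*(a - 1)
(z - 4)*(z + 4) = z^2 - 16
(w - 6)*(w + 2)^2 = w^3 - 2*w^2 - 20*w - 24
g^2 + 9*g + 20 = (g + 4)*(g + 5)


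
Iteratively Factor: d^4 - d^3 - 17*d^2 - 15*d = (d)*(d^3 - d^2 - 17*d - 15) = d*(d + 1)*(d^2 - 2*d - 15) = d*(d + 1)*(d + 3)*(d - 5)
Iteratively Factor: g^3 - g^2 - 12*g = (g + 3)*(g^2 - 4*g) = g*(g + 3)*(g - 4)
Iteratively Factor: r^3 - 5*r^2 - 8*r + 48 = (r + 3)*(r^2 - 8*r + 16) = (r - 4)*(r + 3)*(r - 4)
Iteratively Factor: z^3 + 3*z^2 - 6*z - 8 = (z + 1)*(z^2 + 2*z - 8) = (z - 2)*(z + 1)*(z + 4)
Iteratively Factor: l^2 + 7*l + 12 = (l + 4)*(l + 3)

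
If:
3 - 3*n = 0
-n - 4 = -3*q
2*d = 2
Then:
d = 1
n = 1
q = 5/3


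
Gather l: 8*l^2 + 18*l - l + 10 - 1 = 8*l^2 + 17*l + 9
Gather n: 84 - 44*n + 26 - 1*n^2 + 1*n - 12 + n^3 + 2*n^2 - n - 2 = n^3 + n^2 - 44*n + 96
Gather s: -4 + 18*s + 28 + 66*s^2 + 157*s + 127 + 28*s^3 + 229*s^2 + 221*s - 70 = 28*s^3 + 295*s^2 + 396*s + 81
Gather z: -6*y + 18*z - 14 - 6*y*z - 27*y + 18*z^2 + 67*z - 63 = -33*y + 18*z^2 + z*(85 - 6*y) - 77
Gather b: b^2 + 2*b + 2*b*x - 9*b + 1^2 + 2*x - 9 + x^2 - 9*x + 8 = b^2 + b*(2*x - 7) + x^2 - 7*x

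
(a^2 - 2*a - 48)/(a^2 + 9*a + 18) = (a - 8)/(a + 3)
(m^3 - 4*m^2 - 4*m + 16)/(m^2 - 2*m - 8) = m - 2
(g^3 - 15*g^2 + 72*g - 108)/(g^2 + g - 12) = (g^2 - 12*g + 36)/(g + 4)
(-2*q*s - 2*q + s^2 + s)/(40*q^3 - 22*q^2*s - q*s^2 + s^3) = (-s - 1)/(20*q^2 - q*s - s^2)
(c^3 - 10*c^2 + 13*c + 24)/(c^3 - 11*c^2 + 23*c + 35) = (c^2 - 11*c + 24)/(c^2 - 12*c + 35)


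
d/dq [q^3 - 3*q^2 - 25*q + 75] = 3*q^2 - 6*q - 25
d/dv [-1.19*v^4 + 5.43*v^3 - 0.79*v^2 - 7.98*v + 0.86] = -4.76*v^3 + 16.29*v^2 - 1.58*v - 7.98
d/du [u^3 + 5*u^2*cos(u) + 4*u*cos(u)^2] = -5*u^2*sin(u) + 3*u^2 - 4*u*sin(2*u) + 10*u*cos(u) + 4*cos(u)^2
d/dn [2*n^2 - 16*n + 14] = 4*n - 16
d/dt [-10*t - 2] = -10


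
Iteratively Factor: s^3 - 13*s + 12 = (s - 3)*(s^2 + 3*s - 4) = (s - 3)*(s - 1)*(s + 4)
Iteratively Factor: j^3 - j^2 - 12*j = (j)*(j^2 - j - 12) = j*(j - 4)*(j + 3)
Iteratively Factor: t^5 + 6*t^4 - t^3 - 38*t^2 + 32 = (t + 1)*(t^4 + 5*t^3 - 6*t^2 - 32*t + 32) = (t + 1)*(t + 4)*(t^3 + t^2 - 10*t + 8) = (t - 2)*(t + 1)*(t + 4)*(t^2 + 3*t - 4) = (t - 2)*(t - 1)*(t + 1)*(t + 4)*(t + 4)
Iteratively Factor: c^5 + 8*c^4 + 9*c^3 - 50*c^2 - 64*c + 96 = (c - 1)*(c^4 + 9*c^3 + 18*c^2 - 32*c - 96) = (c - 2)*(c - 1)*(c^3 + 11*c^2 + 40*c + 48) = (c - 2)*(c - 1)*(c + 4)*(c^2 + 7*c + 12) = (c - 2)*(c - 1)*(c + 4)^2*(c + 3)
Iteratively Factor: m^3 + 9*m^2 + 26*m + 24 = (m + 3)*(m^2 + 6*m + 8) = (m + 3)*(m + 4)*(m + 2)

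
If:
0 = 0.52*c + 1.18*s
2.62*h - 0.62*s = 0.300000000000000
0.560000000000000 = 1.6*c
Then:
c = 0.35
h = 0.08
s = -0.15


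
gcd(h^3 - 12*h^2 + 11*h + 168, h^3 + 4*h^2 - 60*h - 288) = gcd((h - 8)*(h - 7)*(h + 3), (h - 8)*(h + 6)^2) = h - 8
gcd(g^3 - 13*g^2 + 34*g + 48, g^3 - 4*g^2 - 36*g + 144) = g - 6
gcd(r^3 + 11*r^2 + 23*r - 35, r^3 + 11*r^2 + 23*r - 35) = r^3 + 11*r^2 + 23*r - 35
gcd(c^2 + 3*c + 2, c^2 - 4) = c + 2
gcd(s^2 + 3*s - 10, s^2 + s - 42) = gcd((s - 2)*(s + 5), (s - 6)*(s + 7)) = 1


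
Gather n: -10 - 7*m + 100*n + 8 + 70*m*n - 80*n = -7*m + n*(70*m + 20) - 2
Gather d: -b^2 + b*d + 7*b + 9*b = -b^2 + b*d + 16*b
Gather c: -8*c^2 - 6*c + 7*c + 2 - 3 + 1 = -8*c^2 + c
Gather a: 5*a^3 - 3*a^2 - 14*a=5*a^3 - 3*a^2 - 14*a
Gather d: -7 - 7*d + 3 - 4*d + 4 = -11*d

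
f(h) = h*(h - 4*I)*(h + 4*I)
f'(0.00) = 16.00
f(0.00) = 0.00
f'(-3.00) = 43.00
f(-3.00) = -75.00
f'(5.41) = 103.80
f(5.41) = 244.90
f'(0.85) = 18.17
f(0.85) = 14.21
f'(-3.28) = 48.28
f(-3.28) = -87.77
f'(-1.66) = 24.27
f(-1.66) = -31.13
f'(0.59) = 17.04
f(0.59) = 9.65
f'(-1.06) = 19.37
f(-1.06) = -18.15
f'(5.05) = 92.51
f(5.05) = 209.59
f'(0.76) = 17.73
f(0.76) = 12.60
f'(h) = h*(h - 4*I) + h*(h + 4*I) + (h - 4*I)*(h + 4*I) = 3*h^2 + 16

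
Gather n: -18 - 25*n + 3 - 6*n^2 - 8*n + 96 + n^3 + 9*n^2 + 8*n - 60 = n^3 + 3*n^2 - 25*n + 21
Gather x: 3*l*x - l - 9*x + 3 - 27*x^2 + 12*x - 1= -l - 27*x^2 + x*(3*l + 3) + 2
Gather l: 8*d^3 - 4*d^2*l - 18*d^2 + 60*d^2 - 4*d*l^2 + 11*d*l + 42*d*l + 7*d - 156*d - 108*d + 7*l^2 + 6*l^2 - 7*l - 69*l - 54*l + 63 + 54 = 8*d^3 + 42*d^2 - 257*d + l^2*(13 - 4*d) + l*(-4*d^2 + 53*d - 130) + 117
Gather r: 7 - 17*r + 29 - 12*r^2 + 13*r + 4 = -12*r^2 - 4*r + 40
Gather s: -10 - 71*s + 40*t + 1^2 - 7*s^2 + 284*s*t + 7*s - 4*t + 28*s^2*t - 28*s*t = s^2*(28*t - 7) + s*(256*t - 64) + 36*t - 9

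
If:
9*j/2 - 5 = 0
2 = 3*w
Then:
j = 10/9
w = 2/3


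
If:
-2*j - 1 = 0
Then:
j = -1/2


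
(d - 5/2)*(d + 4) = d^2 + 3*d/2 - 10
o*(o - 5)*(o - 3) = o^3 - 8*o^2 + 15*o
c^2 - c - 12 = (c - 4)*(c + 3)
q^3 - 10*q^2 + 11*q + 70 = (q - 7)*(q - 5)*(q + 2)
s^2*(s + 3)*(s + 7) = s^4 + 10*s^3 + 21*s^2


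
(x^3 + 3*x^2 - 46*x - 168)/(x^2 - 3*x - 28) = x + 6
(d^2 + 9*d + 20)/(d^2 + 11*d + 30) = (d + 4)/(d + 6)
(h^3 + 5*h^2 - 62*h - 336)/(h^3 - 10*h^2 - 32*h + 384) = (h + 7)/(h - 8)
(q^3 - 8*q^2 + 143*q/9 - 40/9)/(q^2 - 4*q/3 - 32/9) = (3*q^2 - 16*q + 5)/(3*q + 4)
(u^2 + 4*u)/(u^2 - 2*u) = (u + 4)/(u - 2)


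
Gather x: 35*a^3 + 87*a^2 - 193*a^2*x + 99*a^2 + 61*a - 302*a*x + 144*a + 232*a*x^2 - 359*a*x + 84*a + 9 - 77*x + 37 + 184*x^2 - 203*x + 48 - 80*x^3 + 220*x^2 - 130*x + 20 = 35*a^3 + 186*a^2 + 289*a - 80*x^3 + x^2*(232*a + 404) + x*(-193*a^2 - 661*a - 410) + 114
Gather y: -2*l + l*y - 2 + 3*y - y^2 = -2*l - y^2 + y*(l + 3) - 2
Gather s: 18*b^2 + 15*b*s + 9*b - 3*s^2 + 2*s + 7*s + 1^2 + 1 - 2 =18*b^2 + 9*b - 3*s^2 + s*(15*b + 9)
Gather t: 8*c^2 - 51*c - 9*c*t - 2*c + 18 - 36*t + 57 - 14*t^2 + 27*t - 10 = 8*c^2 - 53*c - 14*t^2 + t*(-9*c - 9) + 65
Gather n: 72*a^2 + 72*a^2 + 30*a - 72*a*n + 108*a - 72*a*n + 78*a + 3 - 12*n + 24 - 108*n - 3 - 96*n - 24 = 144*a^2 + 216*a + n*(-144*a - 216)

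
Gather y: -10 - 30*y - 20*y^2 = -20*y^2 - 30*y - 10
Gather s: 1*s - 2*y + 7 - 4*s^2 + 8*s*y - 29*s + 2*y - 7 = -4*s^2 + s*(8*y - 28)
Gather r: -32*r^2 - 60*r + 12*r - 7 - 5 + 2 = -32*r^2 - 48*r - 10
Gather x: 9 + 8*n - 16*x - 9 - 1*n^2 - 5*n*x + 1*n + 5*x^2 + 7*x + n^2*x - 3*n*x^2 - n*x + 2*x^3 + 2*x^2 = -n^2 + 9*n + 2*x^3 + x^2*(7 - 3*n) + x*(n^2 - 6*n - 9)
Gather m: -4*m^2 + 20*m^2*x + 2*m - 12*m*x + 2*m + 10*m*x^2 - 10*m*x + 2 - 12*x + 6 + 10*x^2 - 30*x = m^2*(20*x - 4) + m*(10*x^2 - 22*x + 4) + 10*x^2 - 42*x + 8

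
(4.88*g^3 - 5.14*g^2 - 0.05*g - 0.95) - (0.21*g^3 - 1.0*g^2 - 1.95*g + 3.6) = 4.67*g^3 - 4.14*g^2 + 1.9*g - 4.55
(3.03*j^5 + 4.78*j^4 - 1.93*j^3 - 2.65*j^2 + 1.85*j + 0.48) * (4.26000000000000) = 12.9078*j^5 + 20.3628*j^4 - 8.2218*j^3 - 11.289*j^2 + 7.881*j + 2.0448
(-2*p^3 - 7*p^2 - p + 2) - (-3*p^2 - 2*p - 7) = -2*p^3 - 4*p^2 + p + 9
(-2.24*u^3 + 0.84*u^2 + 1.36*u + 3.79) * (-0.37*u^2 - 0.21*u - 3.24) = 0.8288*u^5 + 0.1596*u^4 + 6.578*u^3 - 4.4095*u^2 - 5.2023*u - 12.2796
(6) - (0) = 6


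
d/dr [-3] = 0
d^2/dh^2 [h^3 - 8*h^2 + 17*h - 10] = 6*h - 16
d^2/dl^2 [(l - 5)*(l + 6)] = 2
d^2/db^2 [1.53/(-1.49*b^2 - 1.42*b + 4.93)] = (6.793506*b^2 + 6.474348*b - 1.53*(2.98*b + 1.42)*(5.96*b + 2.84) - 22.477842)/(1.49*b^2 + 1.42*b - 4.93)^3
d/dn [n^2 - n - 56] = 2*n - 1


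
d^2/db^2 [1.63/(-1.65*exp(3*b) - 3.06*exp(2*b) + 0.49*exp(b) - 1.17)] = (-1.63*(4.95*exp(2*b) + 6.12*exp(b) - 0.49)*(9.9*exp(2*b) + 12.24*exp(b) - 0.98)*exp(b) + (24.2055*exp(2*b) + 19.9512*exp(b) - 0.7987)*(1.65*exp(3*b) + 3.06*exp(2*b) - 0.49*exp(b) + 1.17))*exp(b)/(1.65*exp(3*b) + 3.06*exp(2*b) - 0.49*exp(b) + 1.17)^3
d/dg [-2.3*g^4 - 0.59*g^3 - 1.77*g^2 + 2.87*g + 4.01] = -9.2*g^3 - 1.77*g^2 - 3.54*g + 2.87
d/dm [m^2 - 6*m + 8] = 2*m - 6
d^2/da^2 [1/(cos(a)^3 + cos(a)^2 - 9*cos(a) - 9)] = ((-33*cos(a) + 8*cos(2*a) + 9*cos(3*a))*(cos(a)^3 + cos(a)^2 - 9*cos(a) - 9)/4 + 2*(3*cos(a)^2 + 2*cos(a) - 9)^2*sin(a)^2)/(cos(a)^3 + cos(a)^2 - 9*cos(a) - 9)^3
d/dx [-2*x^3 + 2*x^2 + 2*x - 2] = -6*x^2 + 4*x + 2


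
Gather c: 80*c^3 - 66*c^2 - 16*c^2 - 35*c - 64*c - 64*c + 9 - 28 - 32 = 80*c^3 - 82*c^2 - 163*c - 51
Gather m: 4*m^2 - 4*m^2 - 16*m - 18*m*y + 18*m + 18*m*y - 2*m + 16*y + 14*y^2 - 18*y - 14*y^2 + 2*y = 0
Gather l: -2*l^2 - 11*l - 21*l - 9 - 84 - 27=-2*l^2 - 32*l - 120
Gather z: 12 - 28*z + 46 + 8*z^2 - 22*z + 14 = 8*z^2 - 50*z + 72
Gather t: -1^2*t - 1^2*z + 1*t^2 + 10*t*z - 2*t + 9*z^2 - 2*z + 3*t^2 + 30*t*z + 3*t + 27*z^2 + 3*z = 4*t^2 + 40*t*z + 36*z^2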